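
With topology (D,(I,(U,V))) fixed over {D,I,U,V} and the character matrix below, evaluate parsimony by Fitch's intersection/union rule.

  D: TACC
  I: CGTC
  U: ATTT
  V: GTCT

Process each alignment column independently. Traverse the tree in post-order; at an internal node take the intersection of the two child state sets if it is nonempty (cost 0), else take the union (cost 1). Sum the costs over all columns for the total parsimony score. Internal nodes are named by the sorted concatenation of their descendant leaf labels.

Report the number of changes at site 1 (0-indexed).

[col 0] UV: children U:{A}, V:{G} ∪→ {A,G}; cost 1
[col 0] IUV: children I:{C}, UV:{A,G} ∪→ {A,C,G}; cost 1
[col 0] DIUV: children D:{T}, IUV:{A,C,G} ∪→ {A,C,G,T}; cost 1
[col 1] UV: children U:{T}, V:{T} ∩→ {T}; cost 0
[col 1] IUV: children I:{G}, UV:{T} ∪→ {G,T}; cost 1
[col 1] DIUV: children D:{A}, IUV:{G,T} ∪→ {A,G,T}; cost 1
[col 2] UV: children U:{T}, V:{C} ∪→ {C,T}; cost 1
[col 2] IUV: children I:{T}, UV:{C,T} ∩→ {T}; cost 0
[col 2] DIUV: children D:{C}, IUV:{T} ∪→ {C,T}; cost 1
[col 3] UV: children U:{T}, V:{T} ∩→ {T}; cost 0
[col 3] IUV: children I:{C}, UV:{T} ∪→ {C,T}; cost 1
[col 3] DIUV: children D:{C}, IUV:{C,T} ∩→ {C}; cost 0
per-site changes: [3, 2, 2, 1]; total = 8

2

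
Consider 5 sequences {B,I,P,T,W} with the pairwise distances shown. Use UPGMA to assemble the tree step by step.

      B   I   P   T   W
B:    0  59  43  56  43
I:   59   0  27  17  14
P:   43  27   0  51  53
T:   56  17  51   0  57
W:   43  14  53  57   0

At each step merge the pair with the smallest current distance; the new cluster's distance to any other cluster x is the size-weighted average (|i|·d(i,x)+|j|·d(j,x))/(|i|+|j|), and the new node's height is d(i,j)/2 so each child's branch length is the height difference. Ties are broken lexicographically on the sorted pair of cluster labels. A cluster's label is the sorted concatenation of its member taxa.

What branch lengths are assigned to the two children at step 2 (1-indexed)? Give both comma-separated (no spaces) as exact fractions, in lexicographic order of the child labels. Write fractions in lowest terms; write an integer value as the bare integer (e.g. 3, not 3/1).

23/2,37/2

iteration 1: select I,W (d=14); attach at lengths (7, 7); label the merged cluster IW
  updated: d(B,IW)=51, d(IW,P)=40, d(IW,T)=37
iteration 2: select IW,T (d=37); attach at lengths (23/2, 37/2); label the merged cluster ITW
  updated: d(B,ITW)=158/3, d(ITW,P)=131/3
iteration 3: select B,P (d=43); attach at lengths (43/2, 43/2); label the merged cluster BP
  updated: d(BP,ITW)=289/6
iteration 4: select BP,ITW (d=289/6); attach at lengths (31/12, 67/12); label the merged cluster BIPTW
final tree: ((B:43/2,P:43/2):31/12,((I:7,W:7):23/2,T:37/2):67/12)
total length: 571/6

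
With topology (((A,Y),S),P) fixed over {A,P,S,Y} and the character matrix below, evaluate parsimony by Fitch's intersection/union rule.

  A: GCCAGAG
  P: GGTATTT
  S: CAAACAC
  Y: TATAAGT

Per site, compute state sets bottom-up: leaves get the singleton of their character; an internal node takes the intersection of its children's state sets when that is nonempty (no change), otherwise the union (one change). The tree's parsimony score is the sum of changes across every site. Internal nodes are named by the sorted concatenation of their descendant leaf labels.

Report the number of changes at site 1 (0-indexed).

2

site 0, node AY: A={G} ∪ Y={T} → {G,T} (+1)
site 0, node ASY: AY={G,T} ∪ S={C} → {C,G,T} (+1)
site 0, node APSY: ASY={C,G,T} ∩ P={G} → {G} (+0)
site 1, node AY: A={C} ∪ Y={A} → {A,C} (+1)
site 1, node ASY: AY={A,C} ∩ S={A} → {A} (+0)
site 1, node APSY: ASY={A} ∪ P={G} → {A,G} (+1)
site 2, node AY: A={C} ∪ Y={T} → {C,T} (+1)
site 2, node ASY: AY={C,T} ∪ S={A} → {A,C,T} (+1)
site 2, node APSY: ASY={A,C,T} ∩ P={T} → {T} (+0)
site 3, node AY: A={A} ∩ Y={A} → {A} (+0)
site 3, node ASY: AY={A} ∩ S={A} → {A} (+0)
site 3, node APSY: ASY={A} ∩ P={A} → {A} (+0)
site 4, node AY: A={G} ∪ Y={A} → {A,G} (+1)
site 4, node ASY: AY={A,G} ∪ S={C} → {A,C,G} (+1)
site 4, node APSY: ASY={A,C,G} ∪ P={T} → {A,C,G,T} (+1)
site 5, node AY: A={A} ∪ Y={G} → {A,G} (+1)
site 5, node ASY: AY={A,G} ∩ S={A} → {A} (+0)
site 5, node APSY: ASY={A} ∪ P={T} → {A,T} (+1)
site 6, node AY: A={G} ∪ Y={T} → {G,T} (+1)
site 6, node ASY: AY={G,T} ∪ S={C} → {C,G,T} (+1)
site 6, node APSY: ASY={C,G,T} ∩ P={T} → {T} (+0)
per-site changes: [2, 2, 2, 0, 3, 2, 2]; total = 13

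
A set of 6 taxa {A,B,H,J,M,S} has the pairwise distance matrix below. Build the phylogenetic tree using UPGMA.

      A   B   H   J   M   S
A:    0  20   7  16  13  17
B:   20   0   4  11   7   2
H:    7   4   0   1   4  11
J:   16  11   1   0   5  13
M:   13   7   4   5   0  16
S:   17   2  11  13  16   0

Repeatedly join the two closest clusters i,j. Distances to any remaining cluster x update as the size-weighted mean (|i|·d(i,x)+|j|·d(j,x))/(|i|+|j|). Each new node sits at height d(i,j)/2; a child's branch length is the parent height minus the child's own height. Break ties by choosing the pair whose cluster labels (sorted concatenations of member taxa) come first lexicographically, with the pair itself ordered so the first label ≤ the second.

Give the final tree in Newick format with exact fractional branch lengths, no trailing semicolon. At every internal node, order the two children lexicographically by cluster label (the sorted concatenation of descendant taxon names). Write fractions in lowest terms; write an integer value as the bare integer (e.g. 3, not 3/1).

(A:73/10,((B:1,S:1):25/6,((H:1/2,J:1/2):7/4,M:9/4):35/12):32/15)

iteration 1: select H,J (d=1); attach at lengths (1/2, 1/2); label the merged cluster HJ
  updated: d(A,HJ)=23/2, d(B,HJ)=15/2, d(HJ,M)=9/2, d(HJ,S)=12
iteration 2: select B,S (d=2); attach at lengths (1, 1); label the merged cluster BS
  updated: d(A,BS)=37/2, d(BS,HJ)=39/4, d(BS,M)=23/2
iteration 3: select HJ,M (d=9/2); attach at lengths (7/4, 9/4); label the merged cluster HJM
  updated: d(A,HJM)=12, d(BS,HJM)=31/3
iteration 4: select BS,HJM (d=31/3); attach at lengths (25/6, 35/12); label the merged cluster BHJMS
  updated: d(A,BHJMS)=73/5
iteration 5: select A,BHJMS (d=73/5); attach at lengths (73/10, 32/15); label the merged cluster ABHJMS
final tree: (A:73/10,((B:1,S:1):25/6,((H:1/2,J:1/2):7/4,M:9/4):35/12):32/15)
total length: 1411/60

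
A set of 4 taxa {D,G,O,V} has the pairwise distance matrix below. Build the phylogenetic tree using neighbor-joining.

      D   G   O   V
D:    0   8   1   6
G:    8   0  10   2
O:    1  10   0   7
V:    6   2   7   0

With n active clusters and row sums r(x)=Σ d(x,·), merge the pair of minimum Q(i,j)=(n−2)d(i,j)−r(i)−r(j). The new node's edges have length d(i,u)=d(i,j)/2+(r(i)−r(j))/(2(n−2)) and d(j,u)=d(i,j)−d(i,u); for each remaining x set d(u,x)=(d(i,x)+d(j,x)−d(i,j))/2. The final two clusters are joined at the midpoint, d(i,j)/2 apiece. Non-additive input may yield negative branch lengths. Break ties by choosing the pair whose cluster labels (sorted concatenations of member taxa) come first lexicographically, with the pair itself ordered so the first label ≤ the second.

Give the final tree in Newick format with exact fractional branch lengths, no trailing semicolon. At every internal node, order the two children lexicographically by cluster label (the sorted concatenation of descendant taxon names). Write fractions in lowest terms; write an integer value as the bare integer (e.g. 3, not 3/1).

(((D:-1/4,O:5/4):25/4,G:9/4):-1/8,V:-1/8)

iteration 1: select D,O (d=1, Q=-31); attach at lengths (-1/4, 5/4); label the merged cluster DO
  updated: d(DO,G)=17/2, d(DO,V)=6
iteration 2: select DO,G (d=17/2, Q=-33/2); attach at lengths (25/4, 9/4); label the merged cluster DGO
  updated: d(DGO,V)=-1/4
iteration 3: select DGO,V (d=-1/4); attach at lengths (-1/8, -1/8); label the merged cluster DGOV
final tree: (((D:-1/4,O:5/4):25/4,G:9/4):-1/8,V:-1/8)
total length: 37/4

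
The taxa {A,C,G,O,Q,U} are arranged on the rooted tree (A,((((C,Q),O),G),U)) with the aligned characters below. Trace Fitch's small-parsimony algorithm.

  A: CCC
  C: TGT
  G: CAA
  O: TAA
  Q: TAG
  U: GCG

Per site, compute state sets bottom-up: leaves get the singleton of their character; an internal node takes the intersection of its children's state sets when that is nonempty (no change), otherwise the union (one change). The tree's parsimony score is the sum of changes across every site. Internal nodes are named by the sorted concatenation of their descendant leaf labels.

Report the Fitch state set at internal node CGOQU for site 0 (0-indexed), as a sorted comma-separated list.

C,G,T

site 0, node CQ: C={T} ∩ Q={T} → {T} (+0)
site 0, node COQ: CQ={T} ∩ O={T} → {T} (+0)
site 0, node CGOQ: COQ={T} ∪ G={C} → {C,T} (+1)
site 0, node CGOQU: CGOQ={C,T} ∪ U={G} → {C,G,T} (+1)
site 0, node ACGOQU: A={C} ∩ CGOQU={C,G,T} → {C} (+0)
site 1, node CQ: C={G} ∪ Q={A} → {A,G} (+1)
site 1, node COQ: CQ={A,G} ∩ O={A} → {A} (+0)
site 1, node CGOQ: COQ={A} ∩ G={A} → {A} (+0)
site 1, node CGOQU: CGOQ={A} ∪ U={C} → {A,C} (+1)
site 1, node ACGOQU: A={C} ∩ CGOQU={A,C} → {C} (+0)
site 2, node CQ: C={T} ∪ Q={G} → {G,T} (+1)
site 2, node COQ: CQ={G,T} ∪ O={A} → {A,G,T} (+1)
site 2, node CGOQ: COQ={A,G,T} ∩ G={A} → {A} (+0)
site 2, node CGOQU: CGOQ={A} ∪ U={G} → {A,G} (+1)
site 2, node ACGOQU: A={C} ∪ CGOQU={A,G} → {A,C,G} (+1)
per-site changes: [2, 2, 4]; total = 8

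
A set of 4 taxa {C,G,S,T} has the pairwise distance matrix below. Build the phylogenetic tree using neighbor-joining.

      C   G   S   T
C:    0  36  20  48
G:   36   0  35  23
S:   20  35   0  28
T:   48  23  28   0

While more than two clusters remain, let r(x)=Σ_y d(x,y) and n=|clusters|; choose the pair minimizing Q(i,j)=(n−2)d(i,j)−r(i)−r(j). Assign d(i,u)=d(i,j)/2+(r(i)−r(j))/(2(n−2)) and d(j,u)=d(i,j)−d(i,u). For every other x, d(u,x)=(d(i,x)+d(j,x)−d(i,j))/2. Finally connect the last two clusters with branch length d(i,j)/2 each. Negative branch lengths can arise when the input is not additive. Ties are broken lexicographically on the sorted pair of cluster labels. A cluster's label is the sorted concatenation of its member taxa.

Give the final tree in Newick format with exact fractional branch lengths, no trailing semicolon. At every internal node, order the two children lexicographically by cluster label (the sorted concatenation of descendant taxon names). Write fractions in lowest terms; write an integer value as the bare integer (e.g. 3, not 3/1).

step 1: merge (C,S) at d=20, Q=-147; branch lengths C→61/4, S→19/4; new cluster CS
  updated: d(CS,G)=51/2, d(CS,T)=28
step 2: merge (CS,G) at d=51/2, Q=-153/2; branch lengths CS→61/4, G→41/4; new cluster CGS
  updated: d(CGS,T)=51/4
step 3: merge (CGS,T) at d=51/4; branch lengths CGS→51/8, T→51/8; new cluster CGST
final tree: (((C:61/4,S:19/4):61/4,G:41/4):51/8,T:51/8)
total length: 233/4

(((C:61/4,S:19/4):61/4,G:41/4):51/8,T:51/8)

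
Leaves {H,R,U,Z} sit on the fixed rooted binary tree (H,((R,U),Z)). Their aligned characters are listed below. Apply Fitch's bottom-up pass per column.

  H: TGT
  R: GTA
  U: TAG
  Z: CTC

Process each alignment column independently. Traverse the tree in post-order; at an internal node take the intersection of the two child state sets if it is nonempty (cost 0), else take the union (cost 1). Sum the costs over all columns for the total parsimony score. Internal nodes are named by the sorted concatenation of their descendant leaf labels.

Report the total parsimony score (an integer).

7

RU@0: {G} ∪ {T} = {G,T} (union, +1)
RUZ@0: {G,T} ∪ {C} = {C,G,T} (union, +1)
HRUZ@0: {T} ∩ {C,G,T} = {T} (intersection, +0)
RU@1: {T} ∪ {A} = {A,T} (union, +1)
RUZ@1: {A,T} ∩ {T} = {T} (intersection, +0)
HRUZ@1: {G} ∪ {T} = {G,T} (union, +1)
RU@2: {A} ∪ {G} = {A,G} (union, +1)
RUZ@2: {A,G} ∪ {C} = {A,C,G} (union, +1)
HRUZ@2: {T} ∪ {A,C,G} = {A,C,G,T} (union, +1)
per-site changes: [2, 2, 3]; total = 7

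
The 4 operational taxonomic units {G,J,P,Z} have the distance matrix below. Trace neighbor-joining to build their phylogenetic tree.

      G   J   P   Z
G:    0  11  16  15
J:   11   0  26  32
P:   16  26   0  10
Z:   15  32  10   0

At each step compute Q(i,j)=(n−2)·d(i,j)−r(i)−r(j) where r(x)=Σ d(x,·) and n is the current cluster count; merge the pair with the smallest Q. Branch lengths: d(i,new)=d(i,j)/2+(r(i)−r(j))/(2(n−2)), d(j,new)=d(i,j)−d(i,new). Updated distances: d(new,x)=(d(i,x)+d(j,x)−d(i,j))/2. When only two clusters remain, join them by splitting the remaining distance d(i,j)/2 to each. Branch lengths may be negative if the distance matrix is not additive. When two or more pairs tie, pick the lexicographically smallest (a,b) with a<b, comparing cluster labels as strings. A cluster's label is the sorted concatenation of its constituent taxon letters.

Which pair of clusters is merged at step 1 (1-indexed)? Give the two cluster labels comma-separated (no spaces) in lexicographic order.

1. join G+J (d=11, Q=-89) ⇒ GJ; edges |G|=-5/4, |J|=49/4
  updated: d(GJ,P)=31/2, d(GJ,Z)=18
2. join GJ+P (d=31/2, Q=-87/2) ⇒ GJP; edges |GJ|=47/4, |P|=15/4
  updated: d(GJP,Z)=25/4
3. join GJP+Z (d=25/4) ⇒ GJPZ; edges |GJP|=25/8, |Z|=25/8
final tree: (((G:-5/4,J:49/4):47/4,P:15/4):25/8,Z:25/8)
total length: 131/4

G,J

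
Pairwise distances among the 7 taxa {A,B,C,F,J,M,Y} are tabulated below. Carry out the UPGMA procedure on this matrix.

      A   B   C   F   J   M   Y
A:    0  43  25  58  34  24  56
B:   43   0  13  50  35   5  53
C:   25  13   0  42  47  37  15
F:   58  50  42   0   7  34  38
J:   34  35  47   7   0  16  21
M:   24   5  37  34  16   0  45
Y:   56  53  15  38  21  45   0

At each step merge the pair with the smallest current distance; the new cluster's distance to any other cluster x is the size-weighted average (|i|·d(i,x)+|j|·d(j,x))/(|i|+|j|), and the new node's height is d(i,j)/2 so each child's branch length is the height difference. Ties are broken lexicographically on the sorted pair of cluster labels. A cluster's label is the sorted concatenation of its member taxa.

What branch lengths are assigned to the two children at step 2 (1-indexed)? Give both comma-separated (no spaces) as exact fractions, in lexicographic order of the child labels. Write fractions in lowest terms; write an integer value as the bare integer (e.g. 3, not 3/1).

1. join B+M (d=5) ⇒ BM; edges |B|=5/2, |M|=5/2
  updated: d(A,BM)=67/2, d(BM,C)=25, d(BM,F)=42, d(BM,J)=51/2, d(BM,Y)=49
2. join F+J (d=7) ⇒ FJ; edges |F|=7/2, |J|=7/2
  updated: d(A,FJ)=46, d(BM,FJ)=135/4, d(C,FJ)=89/2, d(FJ,Y)=59/2
3. join C+Y (d=15) ⇒ CY; edges |C|=15/2, |Y|=15/2
  updated: d(A,CY)=81/2, d(BM,CY)=37, d(CY,FJ)=37
4. join A+BM (d=67/2) ⇒ ABM; edges |A|=67/4, |BM|=57/4
  updated: d(ABM,CY)=229/6, d(ABM,FJ)=227/6
5. join CY+FJ (d=37) ⇒ CFJY; edges |CY|=11, |FJ|=15
  updated: d(ABM,CFJY)=38
6. join ABM+CFJY (d=38) ⇒ ABCFJMY; edges |ABM|=9/4, |CFJY|=1/2
final tree: ((A:67/4,(B:5/2,M:5/2):57/4):9/4,((C:15/2,Y:15/2):11,(F:7/2,J:7/2):15):1/2)
total length: 347/4

7/2,7/2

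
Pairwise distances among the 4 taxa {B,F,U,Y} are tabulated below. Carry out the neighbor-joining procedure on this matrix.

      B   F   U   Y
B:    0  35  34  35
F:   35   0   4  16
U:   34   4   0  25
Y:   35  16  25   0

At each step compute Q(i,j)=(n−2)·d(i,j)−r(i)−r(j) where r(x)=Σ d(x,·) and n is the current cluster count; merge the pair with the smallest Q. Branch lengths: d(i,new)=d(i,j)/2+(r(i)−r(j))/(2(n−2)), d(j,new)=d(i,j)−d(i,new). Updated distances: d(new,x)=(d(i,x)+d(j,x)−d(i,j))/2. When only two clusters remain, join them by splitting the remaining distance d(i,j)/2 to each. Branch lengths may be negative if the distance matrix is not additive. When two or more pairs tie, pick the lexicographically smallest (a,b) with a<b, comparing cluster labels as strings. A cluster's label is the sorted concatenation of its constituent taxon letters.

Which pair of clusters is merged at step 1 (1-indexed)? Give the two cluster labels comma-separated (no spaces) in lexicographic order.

iteration 1: select B,Y (d=35, Q=-110); attach at lengths (49/2, 21/2); label the merged cluster BY
  updated: d(BY,F)=8, d(BY,U)=12
iteration 2: select BY,F (d=8, Q=-24); attach at lengths (8, 0); label the merged cluster BFY
  updated: d(BFY,U)=4
iteration 3: select BFY,U (d=4); attach at lengths (2, 2); label the merged cluster BFUY
final tree: (((B:49/2,Y:21/2):8,F:0):2,U:2)
total length: 47

B,Y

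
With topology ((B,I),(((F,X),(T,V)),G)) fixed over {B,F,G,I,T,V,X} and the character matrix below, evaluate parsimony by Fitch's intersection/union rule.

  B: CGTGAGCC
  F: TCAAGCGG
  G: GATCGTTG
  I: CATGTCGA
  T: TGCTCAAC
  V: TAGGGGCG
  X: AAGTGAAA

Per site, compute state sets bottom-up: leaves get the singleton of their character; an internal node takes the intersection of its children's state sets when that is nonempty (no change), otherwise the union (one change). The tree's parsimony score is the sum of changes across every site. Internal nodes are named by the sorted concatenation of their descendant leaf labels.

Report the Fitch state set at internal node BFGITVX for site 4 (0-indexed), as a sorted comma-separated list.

A,G,T

BI@0: {C} ∩ {C} = {C} (intersection, +0)
FX@0: {T} ∪ {A} = {A,T} (union, +1)
TV@0: {T} ∩ {T} = {T} (intersection, +0)
FTVX@0: {A,T} ∩ {T} = {T} (intersection, +0)
FGTVX@0: {T} ∪ {G} = {G,T} (union, +1)
BFGITVX@0: {C} ∪ {G,T} = {C,G,T} (union, +1)
BI@1: {G} ∪ {A} = {A,G} (union, +1)
FX@1: {C} ∪ {A} = {A,C} (union, +1)
TV@1: {G} ∪ {A} = {A,G} (union, +1)
FTVX@1: {A,C} ∩ {A,G} = {A} (intersection, +0)
FGTVX@1: {A} ∩ {A} = {A} (intersection, +0)
BFGITVX@1: {A,G} ∩ {A} = {A} (intersection, +0)
BI@2: {T} ∩ {T} = {T} (intersection, +0)
FX@2: {A} ∪ {G} = {A,G} (union, +1)
TV@2: {C} ∪ {G} = {C,G} (union, +1)
FTVX@2: {A,G} ∩ {C,G} = {G} (intersection, +0)
FGTVX@2: {G} ∪ {T} = {G,T} (union, +1)
BFGITVX@2: {T} ∩ {G,T} = {T} (intersection, +0)
BI@3: {G} ∩ {G} = {G} (intersection, +0)
FX@3: {A} ∪ {T} = {A,T} (union, +1)
TV@3: {T} ∪ {G} = {G,T} (union, +1)
FTVX@3: {A,T} ∩ {G,T} = {T} (intersection, +0)
FGTVX@3: {T} ∪ {C} = {C,T} (union, +1)
BFGITVX@3: {G} ∪ {C,T} = {C,G,T} (union, +1)
BI@4: {A} ∪ {T} = {A,T} (union, +1)
FX@4: {G} ∩ {G} = {G} (intersection, +0)
TV@4: {C} ∪ {G} = {C,G} (union, +1)
FTVX@4: {G} ∩ {C,G} = {G} (intersection, +0)
FGTVX@4: {G} ∩ {G} = {G} (intersection, +0)
BFGITVX@4: {A,T} ∪ {G} = {A,G,T} (union, +1)
BI@5: {G} ∪ {C} = {C,G} (union, +1)
FX@5: {C} ∪ {A} = {A,C} (union, +1)
TV@5: {A} ∪ {G} = {A,G} (union, +1)
FTVX@5: {A,C} ∩ {A,G} = {A} (intersection, +0)
FGTVX@5: {A} ∪ {T} = {A,T} (union, +1)
BFGITVX@5: {C,G} ∪ {A,T} = {A,C,G,T} (union, +1)
BI@6: {C} ∪ {G} = {C,G} (union, +1)
FX@6: {G} ∪ {A} = {A,G} (union, +1)
TV@6: {A} ∪ {C} = {A,C} (union, +1)
FTVX@6: {A,G} ∩ {A,C} = {A} (intersection, +0)
FGTVX@6: {A} ∪ {T} = {A,T} (union, +1)
BFGITVX@6: {C,G} ∪ {A,T} = {A,C,G,T} (union, +1)
BI@7: {C} ∪ {A} = {A,C} (union, +1)
FX@7: {G} ∪ {A} = {A,G} (union, +1)
TV@7: {C} ∪ {G} = {C,G} (union, +1)
FTVX@7: {A,G} ∩ {C,G} = {G} (intersection, +0)
FGTVX@7: {G} ∩ {G} = {G} (intersection, +0)
BFGITVX@7: {A,C} ∪ {G} = {A,C,G} (union, +1)
per-site changes: [3, 3, 3, 4, 3, 5, 5, 4]; total = 30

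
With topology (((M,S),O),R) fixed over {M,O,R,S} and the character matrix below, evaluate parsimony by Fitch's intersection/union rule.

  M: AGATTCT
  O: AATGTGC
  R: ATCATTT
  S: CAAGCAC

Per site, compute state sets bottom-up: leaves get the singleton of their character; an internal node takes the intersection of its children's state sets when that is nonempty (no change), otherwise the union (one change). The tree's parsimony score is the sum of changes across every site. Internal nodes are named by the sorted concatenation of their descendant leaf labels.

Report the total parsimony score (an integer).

[col 0] MS: children M:{A}, S:{C} ∪→ {A,C}; cost 1
[col 0] MOS: children MS:{A,C}, O:{A} ∩→ {A}; cost 0
[col 0] MORS: children MOS:{A}, R:{A} ∩→ {A}; cost 0
[col 1] MS: children M:{G}, S:{A} ∪→ {A,G}; cost 1
[col 1] MOS: children MS:{A,G}, O:{A} ∩→ {A}; cost 0
[col 1] MORS: children MOS:{A}, R:{T} ∪→ {A,T}; cost 1
[col 2] MS: children M:{A}, S:{A} ∩→ {A}; cost 0
[col 2] MOS: children MS:{A}, O:{T} ∪→ {A,T}; cost 1
[col 2] MORS: children MOS:{A,T}, R:{C} ∪→ {A,C,T}; cost 1
[col 3] MS: children M:{T}, S:{G} ∪→ {G,T}; cost 1
[col 3] MOS: children MS:{G,T}, O:{G} ∩→ {G}; cost 0
[col 3] MORS: children MOS:{G}, R:{A} ∪→ {A,G}; cost 1
[col 4] MS: children M:{T}, S:{C} ∪→ {C,T}; cost 1
[col 4] MOS: children MS:{C,T}, O:{T} ∩→ {T}; cost 0
[col 4] MORS: children MOS:{T}, R:{T} ∩→ {T}; cost 0
[col 5] MS: children M:{C}, S:{A} ∪→ {A,C}; cost 1
[col 5] MOS: children MS:{A,C}, O:{G} ∪→ {A,C,G}; cost 1
[col 5] MORS: children MOS:{A,C,G}, R:{T} ∪→ {A,C,G,T}; cost 1
[col 6] MS: children M:{T}, S:{C} ∪→ {C,T}; cost 1
[col 6] MOS: children MS:{C,T}, O:{C} ∩→ {C}; cost 0
[col 6] MORS: children MOS:{C}, R:{T} ∪→ {C,T}; cost 1
per-site changes: [1, 2, 2, 2, 1, 3, 2]; total = 13

13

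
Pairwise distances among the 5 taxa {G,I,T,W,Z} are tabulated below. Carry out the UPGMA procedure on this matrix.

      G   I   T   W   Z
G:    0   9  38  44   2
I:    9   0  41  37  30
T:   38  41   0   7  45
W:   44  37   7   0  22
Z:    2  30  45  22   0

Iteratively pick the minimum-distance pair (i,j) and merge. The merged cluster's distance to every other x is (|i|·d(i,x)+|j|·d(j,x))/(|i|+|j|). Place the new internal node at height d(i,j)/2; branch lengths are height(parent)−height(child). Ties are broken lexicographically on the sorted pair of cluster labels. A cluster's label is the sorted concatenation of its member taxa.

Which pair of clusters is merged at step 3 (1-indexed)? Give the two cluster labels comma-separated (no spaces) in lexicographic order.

step 1: merge (G,Z) at d=2; branch lengths G→1, Z→1; new cluster GZ
  updated: d(GZ,I)=39/2, d(GZ,T)=83/2, d(GZ,W)=33
step 2: merge (T,W) at d=7; branch lengths T→7/2, W→7/2; new cluster TW
  updated: d(GZ,TW)=149/4, d(I,TW)=39
step 3: merge (GZ,I) at d=39/2; branch lengths GZ→35/4, I→39/4; new cluster GIZ
  updated: d(GIZ,TW)=227/6
step 4: merge (GIZ,TW) at d=227/6; branch lengths GIZ→55/6, TW→185/12; new cluster GITWZ
final tree: (((G:1,Z:1):35/4,I:39/4):55/6,(T:7/2,W:7/2):185/12)
total length: 625/12

GZ,I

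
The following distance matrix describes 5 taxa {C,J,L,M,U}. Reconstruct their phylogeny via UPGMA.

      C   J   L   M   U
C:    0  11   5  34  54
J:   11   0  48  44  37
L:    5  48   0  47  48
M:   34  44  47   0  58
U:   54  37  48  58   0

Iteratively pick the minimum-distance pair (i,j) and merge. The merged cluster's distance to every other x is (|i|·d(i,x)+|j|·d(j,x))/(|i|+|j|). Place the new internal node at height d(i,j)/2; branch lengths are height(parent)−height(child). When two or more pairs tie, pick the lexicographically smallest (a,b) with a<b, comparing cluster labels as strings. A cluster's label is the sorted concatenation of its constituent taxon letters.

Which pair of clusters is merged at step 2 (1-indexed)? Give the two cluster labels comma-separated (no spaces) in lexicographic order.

CL,J

iteration 1: select C,L (d=5); attach at lengths (5/2, 5/2); label the merged cluster CL
  updated: d(CL,J)=59/2, d(CL,M)=81/2, d(CL,U)=51
iteration 2: select CL,J (d=59/2); attach at lengths (49/4, 59/4); label the merged cluster CJL
  updated: d(CJL,M)=125/3, d(CJL,U)=139/3
iteration 3: select CJL,M (d=125/3); attach at lengths (73/12, 125/6); label the merged cluster CJLM
  updated: d(CJLM,U)=197/4
iteration 4: select CJLM,U (d=197/4); attach at lengths (91/24, 197/8); label the merged cluster CJLMU
final tree: ((((C:5/2,L:5/2):49/4,J:59/4):73/12,M:125/6):91/24,U:197/8)
total length: 262/3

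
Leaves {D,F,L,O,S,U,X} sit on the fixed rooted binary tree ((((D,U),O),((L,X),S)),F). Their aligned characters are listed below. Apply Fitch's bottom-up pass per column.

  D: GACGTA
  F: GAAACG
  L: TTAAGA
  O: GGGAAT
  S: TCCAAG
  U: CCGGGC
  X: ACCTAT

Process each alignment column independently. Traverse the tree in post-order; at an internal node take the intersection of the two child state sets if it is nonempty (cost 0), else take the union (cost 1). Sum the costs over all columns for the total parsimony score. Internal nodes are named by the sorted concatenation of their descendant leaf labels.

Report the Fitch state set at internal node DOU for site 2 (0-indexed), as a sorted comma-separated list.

G

[col 0] DU: children D:{G}, U:{C} ∪→ {C,G}; cost 1
[col 0] DOU: children DU:{C,G}, O:{G} ∩→ {G}; cost 0
[col 0] LX: children L:{T}, X:{A} ∪→ {A,T}; cost 1
[col 0] LSX: children LX:{A,T}, S:{T} ∩→ {T}; cost 0
[col 0] DLOSUX: children DOU:{G}, LSX:{T} ∪→ {G,T}; cost 1
[col 0] DFLOSUX: children DLOSUX:{G,T}, F:{G} ∩→ {G}; cost 0
[col 1] DU: children D:{A}, U:{C} ∪→ {A,C}; cost 1
[col 1] DOU: children DU:{A,C}, O:{G} ∪→ {A,C,G}; cost 1
[col 1] LX: children L:{T}, X:{C} ∪→ {C,T}; cost 1
[col 1] LSX: children LX:{C,T}, S:{C} ∩→ {C}; cost 0
[col 1] DLOSUX: children DOU:{A,C,G}, LSX:{C} ∩→ {C}; cost 0
[col 1] DFLOSUX: children DLOSUX:{C}, F:{A} ∪→ {A,C}; cost 1
[col 2] DU: children D:{C}, U:{G} ∪→ {C,G}; cost 1
[col 2] DOU: children DU:{C,G}, O:{G} ∩→ {G}; cost 0
[col 2] LX: children L:{A}, X:{C} ∪→ {A,C}; cost 1
[col 2] LSX: children LX:{A,C}, S:{C} ∩→ {C}; cost 0
[col 2] DLOSUX: children DOU:{G}, LSX:{C} ∪→ {C,G}; cost 1
[col 2] DFLOSUX: children DLOSUX:{C,G}, F:{A} ∪→ {A,C,G}; cost 1
[col 3] DU: children D:{G}, U:{G} ∩→ {G}; cost 0
[col 3] DOU: children DU:{G}, O:{A} ∪→ {A,G}; cost 1
[col 3] LX: children L:{A}, X:{T} ∪→ {A,T}; cost 1
[col 3] LSX: children LX:{A,T}, S:{A} ∩→ {A}; cost 0
[col 3] DLOSUX: children DOU:{A,G}, LSX:{A} ∩→ {A}; cost 0
[col 3] DFLOSUX: children DLOSUX:{A}, F:{A} ∩→ {A}; cost 0
[col 4] DU: children D:{T}, U:{G} ∪→ {G,T}; cost 1
[col 4] DOU: children DU:{G,T}, O:{A} ∪→ {A,G,T}; cost 1
[col 4] LX: children L:{G}, X:{A} ∪→ {A,G}; cost 1
[col 4] LSX: children LX:{A,G}, S:{A} ∩→ {A}; cost 0
[col 4] DLOSUX: children DOU:{A,G,T}, LSX:{A} ∩→ {A}; cost 0
[col 4] DFLOSUX: children DLOSUX:{A}, F:{C} ∪→ {A,C}; cost 1
[col 5] DU: children D:{A}, U:{C} ∪→ {A,C}; cost 1
[col 5] DOU: children DU:{A,C}, O:{T} ∪→ {A,C,T}; cost 1
[col 5] LX: children L:{A}, X:{T} ∪→ {A,T}; cost 1
[col 5] LSX: children LX:{A,T}, S:{G} ∪→ {A,G,T}; cost 1
[col 5] DLOSUX: children DOU:{A,C,T}, LSX:{A,G,T} ∩→ {A,T}; cost 0
[col 5] DFLOSUX: children DLOSUX:{A,T}, F:{G} ∪→ {A,G,T}; cost 1
per-site changes: [3, 4, 4, 2, 4, 5]; total = 22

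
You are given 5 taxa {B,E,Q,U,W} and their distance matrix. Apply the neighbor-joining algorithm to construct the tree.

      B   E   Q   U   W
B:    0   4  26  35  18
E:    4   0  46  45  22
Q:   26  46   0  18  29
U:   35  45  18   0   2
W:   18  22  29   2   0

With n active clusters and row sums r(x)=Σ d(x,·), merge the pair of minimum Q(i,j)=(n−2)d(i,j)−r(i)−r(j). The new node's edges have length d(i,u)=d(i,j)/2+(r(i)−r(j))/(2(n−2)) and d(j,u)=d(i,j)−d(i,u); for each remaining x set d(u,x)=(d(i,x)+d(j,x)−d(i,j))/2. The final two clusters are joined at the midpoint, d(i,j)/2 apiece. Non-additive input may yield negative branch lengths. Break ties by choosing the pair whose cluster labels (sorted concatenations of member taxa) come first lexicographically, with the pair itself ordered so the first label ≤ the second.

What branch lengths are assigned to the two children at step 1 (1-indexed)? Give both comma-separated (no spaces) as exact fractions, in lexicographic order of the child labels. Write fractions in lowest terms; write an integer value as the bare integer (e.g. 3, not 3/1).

iteration 1: select B,E (d=4, Q=-188); attach at lengths (-11/3, 23/3); label the merged cluster BE
  updated: d(BE,Q)=34, d(BE,U)=38, d(BE,W)=18
iteration 2: select BE,Q (d=34, Q=-103); attach at lengths (77/4, 59/4); label the merged cluster BEQ
  updated: d(BEQ,U)=11, d(BEQ,W)=13/2
iteration 3: select BEQ,U (d=11, Q=-39/2); attach at lengths (31/4, 13/4); label the merged cluster BEQU
  updated: d(BEQU,W)=-5/4
iteration 4: select BEQU,W (d=-5/4); attach at lengths (-5/8, -5/8); label the merged cluster BEQUW
final tree: ((((B:-11/3,E:23/3):77/4,Q:59/4):31/4,U:13/4):-5/8,W:-5/8)
total length: 191/4

-11/3,23/3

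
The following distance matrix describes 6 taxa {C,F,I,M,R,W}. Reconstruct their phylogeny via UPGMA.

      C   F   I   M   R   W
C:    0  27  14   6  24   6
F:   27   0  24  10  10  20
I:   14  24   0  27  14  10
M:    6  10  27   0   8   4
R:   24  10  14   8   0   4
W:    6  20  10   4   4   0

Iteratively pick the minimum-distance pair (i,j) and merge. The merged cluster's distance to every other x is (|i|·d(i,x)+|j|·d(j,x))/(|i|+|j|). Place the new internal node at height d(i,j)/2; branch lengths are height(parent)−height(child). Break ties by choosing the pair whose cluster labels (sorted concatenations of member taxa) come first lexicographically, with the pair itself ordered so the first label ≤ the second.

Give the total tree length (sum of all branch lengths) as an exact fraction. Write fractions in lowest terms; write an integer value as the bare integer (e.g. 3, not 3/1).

711/20

step 1: merge (M,W) at d=4; branch lengths M→2, W→2; new cluster MW
  updated: d(C,MW)=6, d(F,MW)=15, d(I,MW)=37/2, d(MW,R)=6
step 2: merge (C,MW) at d=6; branch lengths C→3, MW→1; new cluster CMW
  updated: d(CMW,F)=19, d(CMW,I)=17, d(CMW,R)=12
step 3: merge (F,R) at d=10; branch lengths F→5, R→5; new cluster FR
  updated: d(CMW,FR)=31/2, d(FR,I)=19
step 4: merge (CMW,FR) at d=31/2; branch lengths CMW→19/4, FR→11/4; new cluster CFMRW
  updated: d(CFMRW,I)=89/5
step 5: merge (CFMRW,I) at d=89/5; branch lengths CFMRW→23/20, I→89/10; new cluster CFIMRW
final tree: (((C:3,(M:2,W:2):1):19/4,(F:5,R:5):11/4):23/20,I:89/10)
total length: 711/20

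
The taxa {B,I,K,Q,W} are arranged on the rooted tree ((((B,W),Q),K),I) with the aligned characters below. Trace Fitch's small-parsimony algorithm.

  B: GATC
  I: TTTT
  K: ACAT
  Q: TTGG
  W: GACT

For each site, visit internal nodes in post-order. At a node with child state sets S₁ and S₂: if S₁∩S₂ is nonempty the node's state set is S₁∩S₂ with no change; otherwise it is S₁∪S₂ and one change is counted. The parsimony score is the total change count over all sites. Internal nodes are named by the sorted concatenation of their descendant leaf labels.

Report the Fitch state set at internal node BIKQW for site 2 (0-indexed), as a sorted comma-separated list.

T

BW@0: {G} ∩ {G} = {G} (intersection, +0)
BQW@0: {G} ∪ {T} = {G,T} (union, +1)
BKQW@0: {G,T} ∪ {A} = {A,G,T} (union, +1)
BIKQW@0: {A,G,T} ∩ {T} = {T} (intersection, +0)
BW@1: {A} ∩ {A} = {A} (intersection, +0)
BQW@1: {A} ∪ {T} = {A,T} (union, +1)
BKQW@1: {A,T} ∪ {C} = {A,C,T} (union, +1)
BIKQW@1: {A,C,T} ∩ {T} = {T} (intersection, +0)
BW@2: {T} ∪ {C} = {C,T} (union, +1)
BQW@2: {C,T} ∪ {G} = {C,G,T} (union, +1)
BKQW@2: {C,G,T} ∪ {A} = {A,C,G,T} (union, +1)
BIKQW@2: {A,C,G,T} ∩ {T} = {T} (intersection, +0)
BW@3: {C} ∪ {T} = {C,T} (union, +1)
BQW@3: {C,T} ∪ {G} = {C,G,T} (union, +1)
BKQW@3: {C,G,T} ∩ {T} = {T} (intersection, +0)
BIKQW@3: {T} ∩ {T} = {T} (intersection, +0)
per-site changes: [2, 2, 3, 2]; total = 9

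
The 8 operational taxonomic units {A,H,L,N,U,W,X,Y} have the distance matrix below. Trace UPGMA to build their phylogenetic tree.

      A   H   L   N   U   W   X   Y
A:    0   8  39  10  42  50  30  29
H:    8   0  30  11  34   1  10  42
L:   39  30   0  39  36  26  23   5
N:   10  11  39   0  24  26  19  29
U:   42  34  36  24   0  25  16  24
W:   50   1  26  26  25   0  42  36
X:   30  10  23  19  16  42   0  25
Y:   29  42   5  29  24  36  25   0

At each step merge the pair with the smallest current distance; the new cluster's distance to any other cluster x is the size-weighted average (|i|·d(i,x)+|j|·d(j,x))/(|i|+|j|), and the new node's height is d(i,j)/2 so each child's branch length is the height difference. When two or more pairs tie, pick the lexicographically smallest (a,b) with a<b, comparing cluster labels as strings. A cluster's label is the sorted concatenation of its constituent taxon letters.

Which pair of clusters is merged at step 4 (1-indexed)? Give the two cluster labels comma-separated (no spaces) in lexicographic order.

U,X

iteration 1: select H,W (d=1); attach at lengths (1/2, 1/2); label the merged cluster HW
  updated: d(A,HW)=29, d(HW,L)=28, d(HW,N)=37/2, d(HW,U)=59/2, d(HW,X)=26, d(HW,Y)=39
iteration 2: select L,Y (d=5); attach at lengths (5/2, 5/2); label the merged cluster LY
  updated: d(A,LY)=34, d(HW,LY)=67/2, d(LY,N)=34, d(LY,U)=30, d(LY,X)=24
iteration 3: select A,N (d=10); attach at lengths (5, 5); label the merged cluster AN
  updated: d(AN,HW)=95/4, d(AN,LY)=34, d(AN,U)=33, d(AN,X)=49/2
iteration 4: select U,X (d=16); attach at lengths (8, 8); label the merged cluster UX
  updated: d(AN,UX)=115/4, d(HW,UX)=111/4, d(LY,UX)=27
iteration 5: select AN,HW (d=95/4); attach at lengths (55/8, 91/8); label the merged cluster AHNW
  updated: d(AHNW,LY)=135/4, d(AHNW,UX)=113/4
iteration 6: select LY,UX (d=27); attach at lengths (11, 11/2); label the merged cluster LUXY
  updated: d(AHNW,LUXY)=31
iteration 7: select AHNW,LUXY (d=31); attach at lengths (29/8, 2); label the merged cluster AHLNUWXY
final tree: (((A:5,N:5):55/8,(H:1/2,W:1/2):91/8):29/8,((L:5/2,Y:5/2):11,(U:8,X:8):11/2):2)
total length: 579/8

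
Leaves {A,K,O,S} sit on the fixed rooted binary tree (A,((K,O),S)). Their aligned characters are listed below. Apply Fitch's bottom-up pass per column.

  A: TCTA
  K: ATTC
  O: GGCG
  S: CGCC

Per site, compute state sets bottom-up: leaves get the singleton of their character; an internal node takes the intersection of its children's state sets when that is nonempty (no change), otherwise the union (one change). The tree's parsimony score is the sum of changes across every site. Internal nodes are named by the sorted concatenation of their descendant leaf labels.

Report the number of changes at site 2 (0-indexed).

2

KO@0: {A} ∪ {G} = {A,G} (union, +1)
KOS@0: {A,G} ∪ {C} = {A,C,G} (union, +1)
AKOS@0: {T} ∪ {A,C,G} = {A,C,G,T} (union, +1)
KO@1: {T} ∪ {G} = {G,T} (union, +1)
KOS@1: {G,T} ∩ {G} = {G} (intersection, +0)
AKOS@1: {C} ∪ {G} = {C,G} (union, +1)
KO@2: {T} ∪ {C} = {C,T} (union, +1)
KOS@2: {C,T} ∩ {C} = {C} (intersection, +0)
AKOS@2: {T} ∪ {C} = {C,T} (union, +1)
KO@3: {C} ∪ {G} = {C,G} (union, +1)
KOS@3: {C,G} ∩ {C} = {C} (intersection, +0)
AKOS@3: {A} ∪ {C} = {A,C} (union, +1)
per-site changes: [3, 2, 2, 2]; total = 9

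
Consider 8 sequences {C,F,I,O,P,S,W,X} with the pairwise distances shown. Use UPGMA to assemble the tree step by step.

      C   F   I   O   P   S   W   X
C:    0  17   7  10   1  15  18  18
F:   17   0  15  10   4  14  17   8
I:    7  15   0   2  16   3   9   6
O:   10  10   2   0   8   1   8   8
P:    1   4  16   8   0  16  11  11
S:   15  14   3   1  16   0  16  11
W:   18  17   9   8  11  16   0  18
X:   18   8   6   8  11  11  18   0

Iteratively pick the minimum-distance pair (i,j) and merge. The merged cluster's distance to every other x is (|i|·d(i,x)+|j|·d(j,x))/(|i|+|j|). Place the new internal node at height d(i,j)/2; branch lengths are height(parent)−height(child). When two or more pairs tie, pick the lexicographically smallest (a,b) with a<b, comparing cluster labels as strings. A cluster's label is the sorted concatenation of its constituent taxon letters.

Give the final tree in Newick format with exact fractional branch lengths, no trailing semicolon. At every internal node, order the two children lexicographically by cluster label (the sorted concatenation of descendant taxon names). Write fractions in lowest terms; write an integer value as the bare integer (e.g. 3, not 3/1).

(((C:1/2,P:1/2):28/5,((F:4,X:4):4/3,(I:5/4,(O:1/2,S:1/2):3/4):49/12):23/30):29/35,W:97/14)

iteration 1: select C,P (d=1); attach at lengths (1/2, 1/2); label the merged cluster CP
  updated: d(CP,F)=21/2, d(CP,I)=23/2, d(CP,O)=9, d(CP,S)=31/2, d(CP,W)=29/2, d(CP,X)=29/2
iteration 2: select O,S (d=1); attach at lengths (1/2, 1/2); label the merged cluster OS
  updated: d(CP,OS)=49/4, d(F,OS)=12, d(I,OS)=5/2, d(OS,W)=12, d(OS,X)=19/2
iteration 3: select I,OS (d=5/2); attach at lengths (5/4, 3/4); label the merged cluster IOS
  updated: d(CP,IOS)=12, d(F,IOS)=13, d(IOS,W)=11, d(IOS,X)=25/3
iteration 4: select F,X (d=8); attach at lengths (4, 4); label the merged cluster FX
  updated: d(CP,FX)=25/2, d(FX,IOS)=32/3, d(FX,W)=35/2
iteration 5: select FX,IOS (d=32/3); attach at lengths (4/3, 49/12); label the merged cluster FIOSX
  updated: d(CP,FIOSX)=61/5, d(FIOSX,W)=68/5
iteration 6: select CP,FIOSX (d=61/5); attach at lengths (28/5, 23/30); label the merged cluster CFIOPSX
  updated: d(CFIOPSX,W)=97/7
iteration 7: select CFIOPSX,W (d=97/7); attach at lengths (29/35, 97/14); label the merged cluster CFIOPSWX
final tree: (((C:1/2,P:1/2):28/5,((F:4,X:4):4/3,(I:5/4,(O:1/2,S:1/2):3/4):49/12):23/30):29/35,W:97/14)
total length: 13247/420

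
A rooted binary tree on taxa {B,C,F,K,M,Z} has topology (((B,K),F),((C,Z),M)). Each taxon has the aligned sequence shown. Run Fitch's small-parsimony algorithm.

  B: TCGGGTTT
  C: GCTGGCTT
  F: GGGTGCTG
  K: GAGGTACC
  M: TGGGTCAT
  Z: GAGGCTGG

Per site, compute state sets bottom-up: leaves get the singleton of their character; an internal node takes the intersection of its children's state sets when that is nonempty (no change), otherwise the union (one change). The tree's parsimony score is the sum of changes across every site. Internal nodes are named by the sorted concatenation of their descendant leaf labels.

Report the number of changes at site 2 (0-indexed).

1

[col 0] BK: children B:{T}, K:{G} ∪→ {G,T}; cost 1
[col 0] BFK: children BK:{G,T}, F:{G} ∩→ {G}; cost 0
[col 0] CZ: children C:{G}, Z:{G} ∩→ {G}; cost 0
[col 0] CMZ: children CZ:{G}, M:{T} ∪→ {G,T}; cost 1
[col 0] BCFKMZ: children BFK:{G}, CMZ:{G,T} ∩→ {G}; cost 0
[col 1] BK: children B:{C}, K:{A} ∪→ {A,C}; cost 1
[col 1] BFK: children BK:{A,C}, F:{G} ∪→ {A,C,G}; cost 1
[col 1] CZ: children C:{C}, Z:{A} ∪→ {A,C}; cost 1
[col 1] CMZ: children CZ:{A,C}, M:{G} ∪→ {A,C,G}; cost 1
[col 1] BCFKMZ: children BFK:{A,C,G}, CMZ:{A,C,G} ∩→ {A,C,G}; cost 0
[col 2] BK: children B:{G}, K:{G} ∩→ {G}; cost 0
[col 2] BFK: children BK:{G}, F:{G} ∩→ {G}; cost 0
[col 2] CZ: children C:{T}, Z:{G} ∪→ {G,T}; cost 1
[col 2] CMZ: children CZ:{G,T}, M:{G} ∩→ {G}; cost 0
[col 2] BCFKMZ: children BFK:{G}, CMZ:{G} ∩→ {G}; cost 0
[col 3] BK: children B:{G}, K:{G} ∩→ {G}; cost 0
[col 3] BFK: children BK:{G}, F:{T} ∪→ {G,T}; cost 1
[col 3] CZ: children C:{G}, Z:{G} ∩→ {G}; cost 0
[col 3] CMZ: children CZ:{G}, M:{G} ∩→ {G}; cost 0
[col 3] BCFKMZ: children BFK:{G,T}, CMZ:{G} ∩→ {G}; cost 0
[col 4] BK: children B:{G}, K:{T} ∪→ {G,T}; cost 1
[col 4] BFK: children BK:{G,T}, F:{G} ∩→ {G}; cost 0
[col 4] CZ: children C:{G}, Z:{C} ∪→ {C,G}; cost 1
[col 4] CMZ: children CZ:{C,G}, M:{T} ∪→ {C,G,T}; cost 1
[col 4] BCFKMZ: children BFK:{G}, CMZ:{C,G,T} ∩→ {G}; cost 0
[col 5] BK: children B:{T}, K:{A} ∪→ {A,T}; cost 1
[col 5] BFK: children BK:{A,T}, F:{C} ∪→ {A,C,T}; cost 1
[col 5] CZ: children C:{C}, Z:{T} ∪→ {C,T}; cost 1
[col 5] CMZ: children CZ:{C,T}, M:{C} ∩→ {C}; cost 0
[col 5] BCFKMZ: children BFK:{A,C,T}, CMZ:{C} ∩→ {C}; cost 0
[col 6] BK: children B:{T}, K:{C} ∪→ {C,T}; cost 1
[col 6] BFK: children BK:{C,T}, F:{T} ∩→ {T}; cost 0
[col 6] CZ: children C:{T}, Z:{G} ∪→ {G,T}; cost 1
[col 6] CMZ: children CZ:{G,T}, M:{A} ∪→ {A,G,T}; cost 1
[col 6] BCFKMZ: children BFK:{T}, CMZ:{A,G,T} ∩→ {T}; cost 0
[col 7] BK: children B:{T}, K:{C} ∪→ {C,T}; cost 1
[col 7] BFK: children BK:{C,T}, F:{G} ∪→ {C,G,T}; cost 1
[col 7] CZ: children C:{T}, Z:{G} ∪→ {G,T}; cost 1
[col 7] CMZ: children CZ:{G,T}, M:{T} ∩→ {T}; cost 0
[col 7] BCFKMZ: children BFK:{C,G,T}, CMZ:{T} ∩→ {T}; cost 0
per-site changes: [2, 4, 1, 1, 3, 3, 3, 3]; total = 20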